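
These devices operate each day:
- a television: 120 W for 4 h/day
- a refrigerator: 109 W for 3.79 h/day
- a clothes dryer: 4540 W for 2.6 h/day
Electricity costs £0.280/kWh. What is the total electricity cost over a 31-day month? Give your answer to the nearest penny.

television: 120 W × 4 h × 31 d = 14,880 Wh = 14.88 kWh
refrigerator: 109 W × 3.79 h × 31 d = 12,806 Wh = 12.81 kWh
clothes dryer: 4540 W × 2.6 h × 31 d = 365,924 Wh = 365.9 kWh
Total energy = 14.88 + 12.81 + 365.9 = 393.6 kWh
Cost = 393.6 kWh × £0.280 = £110.21

£110.21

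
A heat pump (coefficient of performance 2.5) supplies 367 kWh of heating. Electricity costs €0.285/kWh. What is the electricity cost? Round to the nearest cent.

€41.84

Electrical input = 367 kWh / 2.5 = 146.8 kWh
Cost = 146.8 × €0.285/kWh = €41.84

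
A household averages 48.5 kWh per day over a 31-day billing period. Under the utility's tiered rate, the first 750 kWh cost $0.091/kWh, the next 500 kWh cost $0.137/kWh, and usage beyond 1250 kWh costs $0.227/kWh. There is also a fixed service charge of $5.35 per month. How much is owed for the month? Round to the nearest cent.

$199.64

Usage = 48.5 kWh/day × 31 days = 1503.5 kWh
First 750 kWh × $0.091 = $68.25
Next 500 kWh × $0.137 = $68.50
Remaining 253.5 kWh × $0.227 = $57.54
Energy charge = $194.29; + service $5.35 = $199.64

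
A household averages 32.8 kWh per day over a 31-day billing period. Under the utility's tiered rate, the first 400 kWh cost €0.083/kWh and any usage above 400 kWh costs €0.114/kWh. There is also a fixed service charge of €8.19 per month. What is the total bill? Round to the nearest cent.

€111.71

Usage = 32.8 kWh/day × 31 days = 1016.8 kWh
First 400 kWh × €0.083 = €33.20
Remaining 616.8 kWh × €0.114 = €70.32
Energy charge = €103.52; + service €8.19 = €111.71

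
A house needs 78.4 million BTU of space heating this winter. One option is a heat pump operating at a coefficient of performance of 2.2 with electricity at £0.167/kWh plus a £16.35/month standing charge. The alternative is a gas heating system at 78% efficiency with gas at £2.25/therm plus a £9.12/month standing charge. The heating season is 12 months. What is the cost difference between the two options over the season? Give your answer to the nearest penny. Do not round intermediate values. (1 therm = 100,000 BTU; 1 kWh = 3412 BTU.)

£430.56

Heat load = 78.4 × 10⁶ BTU = 78,400,000 BTU
Gas: input = 78,400,000 / 0.78 = 100,512,821 BTU = 1,005 therm → 1,005 × £2.25 = £2,261.54; + 12 × £9.12 standing = £2,370.98
Heat pump: 78,400,000 BTU / 3412 = 22,980 kWh heat; / 2.2 = 10,440 kWh in → × £0.167 = £1,744.22; + 12 × £16.35 standing = £1,940.42
Difference = |£2,370.98 − £1,940.42| = £430.56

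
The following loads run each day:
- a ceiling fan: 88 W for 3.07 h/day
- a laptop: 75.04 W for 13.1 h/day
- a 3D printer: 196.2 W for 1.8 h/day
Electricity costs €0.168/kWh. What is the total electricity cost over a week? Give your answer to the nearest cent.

ceiling fan: 88 W × 3.07 h × 7 d = 1,891 Wh = 1.891 kWh
laptop: 75.04 W × 13.1 h × 7 d = 6,881 Wh = 6.881 kWh
3D printer: 196.2 W × 1.8 h × 7 d = 2,472 Wh = 2.472 kWh
Total energy = 1.891 + 6.881 + 2.472 = 11.24 kWh
Cost = 11.24 kWh × €0.168 = €1.89

€1.89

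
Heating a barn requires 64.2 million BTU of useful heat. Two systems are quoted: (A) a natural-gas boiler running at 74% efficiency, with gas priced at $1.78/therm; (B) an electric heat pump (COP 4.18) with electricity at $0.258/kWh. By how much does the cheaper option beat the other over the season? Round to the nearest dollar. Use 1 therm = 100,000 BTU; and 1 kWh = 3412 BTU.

Heat load = 64.2 × 10⁶ BTU = 64,200,000 BTU
Gas: input = 64,200,000 / 0.74 = 86,756,757 BTU = 867.6 therm → 867.6 × $1.78 = $1,544.27
Heat pump: 64,200,000 BTU / 3412 = 18,820 kWh heat; / 4.18 = 4,501 kWh in → × $0.258 = $1,161.37
Difference = |$1,544.27 − $1,161.37| = $382.90 ≈ $383

$383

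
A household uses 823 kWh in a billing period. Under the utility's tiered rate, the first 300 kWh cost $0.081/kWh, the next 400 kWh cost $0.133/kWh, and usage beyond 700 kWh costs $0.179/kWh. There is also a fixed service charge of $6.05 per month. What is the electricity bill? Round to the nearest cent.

First 300 kWh × $0.081 = $24.30
Next 400 kWh × $0.133 = $53.20
Remaining 123 kWh × $0.179 = $22.02
Energy charge = $99.52; + service $6.05 = $105.57

$105.57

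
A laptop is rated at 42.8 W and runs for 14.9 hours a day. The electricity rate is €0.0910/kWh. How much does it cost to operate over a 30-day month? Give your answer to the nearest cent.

Energy = 42.8 W × 14.9 h/day × 30 days = 19,132 Wh = 19.13 kWh
Cost = 19.13 kWh × €0.0910/kWh = €1.74

€1.74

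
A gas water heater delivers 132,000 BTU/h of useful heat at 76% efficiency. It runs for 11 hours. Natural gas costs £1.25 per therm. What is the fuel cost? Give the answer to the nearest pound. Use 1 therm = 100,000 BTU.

Heat delivered = 132,000 BTU/h × 11 h = 1,452,000 BTU
Gas input = 1,452,000 / 0.76 = 1,910,526 BTU
= 1,910,526 / 100,000 = 19.11 therm
Cost = 19.11 × £1.25/therm = £23.88 ≈ £24

£24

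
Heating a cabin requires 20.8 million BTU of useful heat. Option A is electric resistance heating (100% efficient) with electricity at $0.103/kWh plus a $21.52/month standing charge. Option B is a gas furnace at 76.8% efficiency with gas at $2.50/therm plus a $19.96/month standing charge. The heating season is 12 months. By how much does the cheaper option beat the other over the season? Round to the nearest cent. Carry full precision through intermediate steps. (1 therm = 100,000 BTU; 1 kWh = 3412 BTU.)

Heat load = 20.8 × 10⁶ BTU = 20,800,000 BTU
Gas: input = 20,800,000 / 0.768 = 27,083,333 BTU = 270.8 therm → 270.8 × $2.50 = $677.08; + 12 × $19.96 standing = $916.60
Electric: 20,800,000 BTU / 3412 = 6,096 kWh → × $0.103 = $627.90; + 12 × $21.52 standing = $886.14
Difference = |$916.60 − $886.14| = $30.46

$30.46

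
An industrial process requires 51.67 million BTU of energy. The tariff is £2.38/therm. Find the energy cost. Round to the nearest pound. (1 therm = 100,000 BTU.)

51.67 million BTU × (10 therm/million BTU) = 516.7 therm
Cost = 516.7 therm × £2.38/therm = £1,229.75 ≈ £1230

£1230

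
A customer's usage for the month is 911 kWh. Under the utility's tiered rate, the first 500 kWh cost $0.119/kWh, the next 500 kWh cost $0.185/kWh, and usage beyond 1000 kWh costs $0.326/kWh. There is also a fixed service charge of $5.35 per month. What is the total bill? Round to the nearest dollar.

$141

First 500 kWh × $0.119 = $59.50
Next 411 kWh × $0.185 = $76.03
Remaining tier: 0 kWh (not reached)
Energy charge = $135.53; + service $5.35 = $140.88 ≈ $141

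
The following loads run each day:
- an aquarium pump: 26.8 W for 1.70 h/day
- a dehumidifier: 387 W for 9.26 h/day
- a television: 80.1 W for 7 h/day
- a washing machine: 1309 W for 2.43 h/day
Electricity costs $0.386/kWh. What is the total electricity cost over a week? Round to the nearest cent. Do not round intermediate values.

$19.92

aquarium pump: 26.8 W × 1.70 h × 7 d = 319 Wh = 0.3189 kWh
dehumidifier: 387 W × 9.26 h × 7 d = 25,085 Wh = 25.09 kWh
television: 80.1 W × 7 h × 7 d = 3,925 Wh = 3.925 kWh
washing machine: 1309 W × 2.43 h × 7 d = 22,266 Wh = 22.27 kWh
Total energy = 0.3189 + 25.09 + 3.925 + 22.27 = 51.6 kWh
Cost = 51.6 kWh × $0.386 = $19.92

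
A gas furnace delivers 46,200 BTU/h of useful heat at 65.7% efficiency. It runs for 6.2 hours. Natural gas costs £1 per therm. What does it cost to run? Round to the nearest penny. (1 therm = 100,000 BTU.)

£4.36

Heat delivered = 46,200 BTU/h × 6.2 h = 286,440 BTU
Gas input = 286,440 / 0.657 = 435,982 BTU
= 435,982 / 100,000 = 4.36 therm
Cost = 4.36 × £1/therm = £4.36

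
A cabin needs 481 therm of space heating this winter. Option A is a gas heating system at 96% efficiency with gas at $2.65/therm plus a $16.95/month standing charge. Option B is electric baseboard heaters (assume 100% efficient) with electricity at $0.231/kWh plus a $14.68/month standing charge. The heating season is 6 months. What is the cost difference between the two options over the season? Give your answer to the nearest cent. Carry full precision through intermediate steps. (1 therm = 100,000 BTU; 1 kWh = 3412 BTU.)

$1915.10

Heat load = 481 therm × 100,000 = 48,100,000 BTU
Gas: input = 48,100,000 / 0.96 = 50,104,167 BTU = 501 therm → 501 × $2.65 = $1,327.76; + 6 × $16.95 standing = $1,429.46
Electric: 48,100,000 BTU / 3412 = 14,100 kWh → × $0.231 = $3,256.48; + 6 × $14.68 standing = $3,344.56
Difference = |$1,429.46 − $3,344.56| = $1,915.10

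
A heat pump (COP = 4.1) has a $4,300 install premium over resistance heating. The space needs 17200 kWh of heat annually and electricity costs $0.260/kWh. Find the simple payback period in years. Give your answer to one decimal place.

Resistance: 17200 kWh × $0.260 = $4,472.00/yr
Heat pump: 17200 / 4.1 = 4195 kWh in → × $0.260 = $1,090.73/yr
Annual savings = $3,381.27
Payback = $4,300 / $3,381.27 = 1.27 years

1.3 years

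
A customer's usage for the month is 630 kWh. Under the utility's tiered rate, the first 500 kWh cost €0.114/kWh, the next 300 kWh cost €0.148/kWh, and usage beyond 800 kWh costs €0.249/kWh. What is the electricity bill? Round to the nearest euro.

€76

First 500 kWh × €0.114 = €57.00
Next 130 kWh × €0.148 = €19.24
Remaining tier: 0 kWh (not reached)
Total = €76.24 ≈ €76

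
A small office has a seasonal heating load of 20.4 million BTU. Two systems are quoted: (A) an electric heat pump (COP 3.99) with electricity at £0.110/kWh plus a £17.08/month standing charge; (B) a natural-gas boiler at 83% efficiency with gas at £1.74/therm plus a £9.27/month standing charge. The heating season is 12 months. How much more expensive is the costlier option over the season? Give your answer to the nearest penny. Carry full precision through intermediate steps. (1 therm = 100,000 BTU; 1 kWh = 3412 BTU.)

£169.11

Heat load = 20.4 × 10⁶ BTU = 20,400,000 BTU
Gas: input = 20,400,000 / 0.83 = 24,578,313 BTU = 245.8 therm → 245.8 × £1.74 = £427.66; + 12 × £9.27 standing = £538.90
Heat pump: 20,400,000 BTU / 3412 = 5,979 kWh heat; / 3.99 = 1,498 kWh in → × £0.110 = £164.83; + 12 × £17.08 standing = £369.79
Difference = |£538.90 − £369.79| = £169.11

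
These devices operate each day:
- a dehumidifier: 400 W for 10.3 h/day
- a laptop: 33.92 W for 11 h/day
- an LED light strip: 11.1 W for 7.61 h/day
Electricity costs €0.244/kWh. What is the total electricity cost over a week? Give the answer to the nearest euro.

€8

dehumidifier: 400 W × 10.3 h × 7 d = 28,840 Wh = 28.84 kWh
laptop: 33.92 W × 11 h × 7 d = 2,612 Wh = 2.612 kWh
LED light strip: 11.1 W × 7.61 h × 7 d = 591 Wh = 0.5913 kWh
Total energy = 28.84 + 2.612 + 0.5913 = 32.04 kWh
Cost = 32.04 kWh × €0.244 = €7.82 ≈ €8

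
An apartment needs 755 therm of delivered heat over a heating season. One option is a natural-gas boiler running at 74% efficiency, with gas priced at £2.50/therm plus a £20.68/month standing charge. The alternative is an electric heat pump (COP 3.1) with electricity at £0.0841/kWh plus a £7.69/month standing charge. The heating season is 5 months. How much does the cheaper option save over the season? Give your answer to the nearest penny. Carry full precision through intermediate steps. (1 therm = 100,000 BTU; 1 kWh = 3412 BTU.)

£2015.32

Heat load = 755 therm × 100,000 = 75,500,000 BTU
Gas: input = 75,500,000 / 0.74 = 102,027,027 BTU = 1,020 therm → 1,020 × £2.50 = £2,550.68; + 5 × £20.68 standing = £2,654.08
Heat pump: 75,500,000 BTU / 3412 = 22,130 kWh heat; / 3.1 = 7,138 kWh in → × £0.0841 = £600.31; + 5 × £7.69 standing = £638.76
Difference = |£2,654.08 − £638.76| = £2,015.32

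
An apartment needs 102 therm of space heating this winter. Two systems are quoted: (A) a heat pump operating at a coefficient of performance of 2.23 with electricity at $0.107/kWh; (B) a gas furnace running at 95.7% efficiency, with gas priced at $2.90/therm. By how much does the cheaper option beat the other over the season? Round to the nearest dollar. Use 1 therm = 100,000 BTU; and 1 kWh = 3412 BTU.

$166

Heat load = 102 therm × 100,000 = 10,200,000 BTU
Gas: input = 10,200,000 / 0.957 = 10,658,307 BTU = 106.6 therm → 106.6 × $2.90 = $309.09
Heat pump: 10,200,000 BTU / 3412 = 2,989 kWh heat; / 2.23 = 1,341 kWh in → × $0.107 = $143.44
Difference = |$309.09 − $143.44| = $165.65 ≈ $166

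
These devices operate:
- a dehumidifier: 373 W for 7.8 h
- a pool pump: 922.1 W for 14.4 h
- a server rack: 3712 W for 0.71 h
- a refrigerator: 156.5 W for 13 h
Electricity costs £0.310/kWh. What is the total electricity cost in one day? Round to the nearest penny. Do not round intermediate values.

dehumidifier: 373 W × 7.8 h = 2,909 Wh = 2.909 kWh
pool pump: 922.1 W × 14.4 h = 13,278 Wh = 13.28 kWh
server rack: 3712 W × 0.71 h = 2,636 Wh = 2.636 kWh
refrigerator: 156.5 W × 13 h = 2,034 Wh = 2.034 kWh
Total energy = 2.909 + 13.28 + 2.636 + 2.034 = 20.86 kWh
Cost = 20.86 kWh × £0.310 = £6.47

£6.47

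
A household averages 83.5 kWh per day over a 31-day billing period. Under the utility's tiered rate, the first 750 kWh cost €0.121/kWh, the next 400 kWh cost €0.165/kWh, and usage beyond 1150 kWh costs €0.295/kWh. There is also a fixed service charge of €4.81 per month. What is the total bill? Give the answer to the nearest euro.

€586

Usage = 83.5 kWh/day × 31 days = 2588.5 kWh
First 750 kWh × €0.121 = €90.75
Next 400 kWh × €0.165 = €66.00
Remaining 1438.5 kWh × €0.295 = €424.36
Energy charge = €581.11; + service €4.81 = €585.92 ≈ €586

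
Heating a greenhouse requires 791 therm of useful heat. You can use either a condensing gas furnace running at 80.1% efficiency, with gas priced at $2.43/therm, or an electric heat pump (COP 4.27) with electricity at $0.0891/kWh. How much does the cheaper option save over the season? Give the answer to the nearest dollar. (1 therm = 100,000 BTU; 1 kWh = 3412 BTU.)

Heat load = 791 therm × 100,000 = 79,100,000 BTU
Gas: input = 79,100,000 / 0.801 = 98,751,561 BTU = 987.5 therm → 987.5 × $2.43 = $2,399.66
Heat pump: 79,100,000 BTU / 3412 = 23,180 kWh heat; / 4.27 = 5,429 kWh in → × $0.0891 = $483.75
Difference = |$2,399.66 − $483.75| = $1,915.92 ≈ $1916

$1916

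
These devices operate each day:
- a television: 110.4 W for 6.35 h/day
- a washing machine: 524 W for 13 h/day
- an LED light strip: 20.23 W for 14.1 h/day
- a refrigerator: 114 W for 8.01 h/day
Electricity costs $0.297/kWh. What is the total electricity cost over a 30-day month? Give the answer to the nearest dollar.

$78

television: 110.4 W × 6.35 h × 30 d = 21,031 Wh = 21.03 kWh
washing machine: 524 W × 13 h × 30 d = 204,360 Wh = 204.4 kWh
LED light strip: 20.23 W × 14.1 h × 30 d = 8,557 Wh = 8.557 kWh
refrigerator: 114 W × 8.01 h × 30 d = 27,394 Wh = 27.39 kWh
Total energy = 21.03 + 204.4 + 8.557 + 27.39 = 261.3 kWh
Cost = 261.3 kWh × $0.297 = $77.62 ≈ $78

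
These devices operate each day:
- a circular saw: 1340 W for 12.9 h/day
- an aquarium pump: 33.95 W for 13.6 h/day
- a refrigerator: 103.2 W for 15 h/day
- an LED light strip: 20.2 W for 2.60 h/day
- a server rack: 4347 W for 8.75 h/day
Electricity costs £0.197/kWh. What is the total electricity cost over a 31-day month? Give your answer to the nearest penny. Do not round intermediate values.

£350.45

circular saw: 1340 W × 12.9 h × 31 d = 535,866 Wh = 535.9 kWh
aquarium pump: 33.95 W × 13.6 h × 31 d = 14,313 Wh = 14.31 kWh
refrigerator: 103.2 W × 15 h × 31 d = 47,988 Wh = 47.99 kWh
LED light strip: 20.2 W × 2.60 h × 31 d = 1,628 Wh = 1.628 kWh
server rack: 4347 W × 8.75 h × 31 d = 1,179,124 Wh = 1,179 kWh
Total energy = 535.9 + 14.31 + 47.99 + 1.628 + 1,179 = 1,779 kWh
Cost = 1,779 kWh × £0.197 = £350.45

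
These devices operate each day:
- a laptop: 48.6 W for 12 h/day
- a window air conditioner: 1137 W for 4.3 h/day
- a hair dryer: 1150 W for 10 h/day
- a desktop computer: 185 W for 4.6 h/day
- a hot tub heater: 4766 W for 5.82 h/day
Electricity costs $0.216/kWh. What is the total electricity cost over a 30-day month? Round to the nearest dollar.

laptop: 48.6 W × 12 h × 30 d = 17,496 Wh = 17.5 kWh
window air conditioner: 1137 W × 4.3 h × 30 d = 146,673 Wh = 146.7 kWh
hair dryer: 1150 W × 10 h × 30 d = 345,000 Wh = 345 kWh
desktop computer: 185 W × 4.6 h × 30 d = 25,530 Wh = 25.53 kWh
hot tub heater: 4766 W × 5.82 h × 30 d = 832,144 Wh = 832.1 kWh
Total energy = 17.5 + 146.7 + 345 + 25.53 + 832.1 = 1,367 kWh
Cost = 1,367 kWh × $0.216 = $295.24 ≈ $295

$295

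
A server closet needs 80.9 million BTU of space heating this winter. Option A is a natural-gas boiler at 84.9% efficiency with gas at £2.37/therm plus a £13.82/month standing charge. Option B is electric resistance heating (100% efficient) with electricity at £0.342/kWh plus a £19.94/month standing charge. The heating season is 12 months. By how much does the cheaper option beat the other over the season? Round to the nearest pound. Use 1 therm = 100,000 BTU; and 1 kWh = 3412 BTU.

Heat load = 80.9 × 10⁶ BTU = 80,900,000 BTU
Gas: input = 80,900,000 / 0.849 = 95,288,575 BTU = 952.9 therm → 952.9 × £2.37 = £2,258.34; + 12 × £13.82 standing = £2,424.18
Electric: 80,900,000 BTU / 3412 = 23,710 kWh → × £0.342 = £8,108.97; + 12 × £19.94 standing = £8,348.25
Difference = |£2,424.18 − £8,348.25| = £5,924.07 ≈ £5924

£5924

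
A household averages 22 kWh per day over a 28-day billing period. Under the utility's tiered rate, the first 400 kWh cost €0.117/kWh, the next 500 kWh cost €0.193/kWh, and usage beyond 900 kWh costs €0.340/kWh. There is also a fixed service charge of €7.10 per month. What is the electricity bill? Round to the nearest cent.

€95.59

Usage = 22 kWh/day × 28 days = 616 kWh
First 400 kWh × €0.117 = €46.80
Next 216 kWh × €0.193 = €41.69
Remaining tier: 0 kWh (not reached)
Energy charge = €88.49; + service €7.10 = €95.59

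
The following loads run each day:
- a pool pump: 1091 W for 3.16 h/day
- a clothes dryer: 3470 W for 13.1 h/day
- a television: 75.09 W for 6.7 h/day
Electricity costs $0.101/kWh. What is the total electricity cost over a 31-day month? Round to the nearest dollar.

pool pump: 1091 W × 3.16 h × 31 d = 106,874 Wh = 106.9 kWh
clothes dryer: 3470 W × 13.1 h × 31 d = 1,409,167 Wh = 1,409 kWh
television: 75.09 W × 6.7 h × 31 d = 15,596 Wh = 15.6 kWh
Total energy = 106.9 + 1,409 + 15.6 = 1,532 kWh
Cost = 1,532 kWh × $0.101 = $154.70 ≈ $155

$155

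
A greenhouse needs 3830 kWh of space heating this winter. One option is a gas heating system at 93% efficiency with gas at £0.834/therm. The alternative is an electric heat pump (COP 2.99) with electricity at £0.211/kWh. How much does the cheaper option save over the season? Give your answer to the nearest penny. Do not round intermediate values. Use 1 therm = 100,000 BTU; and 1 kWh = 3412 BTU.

Heat load = 3830 kWh × 3412 = 13,067,960 BTU
Gas: input = 13,067,960 / 0.93 = 14,051,570 BTU = 140.5 therm → 140.5 × £0.834 = £117.19
Heat pump: 13,067,960 BTU / 3412 = 3,830 kWh heat; / 2.99 = 1,281 kWh in → × £0.211 = £270.28
Difference = |£117.19 − £270.28| = £153.09

£153.09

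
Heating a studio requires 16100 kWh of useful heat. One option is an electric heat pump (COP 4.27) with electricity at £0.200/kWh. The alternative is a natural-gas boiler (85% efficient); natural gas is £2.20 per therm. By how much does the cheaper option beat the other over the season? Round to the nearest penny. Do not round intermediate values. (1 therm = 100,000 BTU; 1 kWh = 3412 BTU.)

£667.70

Heat load = 16100 kWh × 3412 = 54,933,200 BTU
Gas: input = 54,933,200 / 0.85 = 64,627,294 BTU = 646.3 therm → 646.3 × £2.20 = £1,421.80
Heat pump: 54,933,200 BTU / 3412 = 16,100 kWh heat; / 4.27 = 3,770 kWh in → × £0.200 = £754.10
Difference = |£1,421.80 − £754.10| = £667.70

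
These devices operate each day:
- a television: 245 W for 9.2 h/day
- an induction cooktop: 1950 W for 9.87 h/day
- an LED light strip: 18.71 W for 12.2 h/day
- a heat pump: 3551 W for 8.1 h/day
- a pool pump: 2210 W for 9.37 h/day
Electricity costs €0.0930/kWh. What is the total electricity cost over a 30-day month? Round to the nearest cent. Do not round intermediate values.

€198.65

television: 245 W × 9.2 h × 30 d = 67,620 Wh = 67.62 kWh
induction cooktop: 1950 W × 9.87 h × 30 d = 577,395 Wh = 577.4 kWh
LED light strip: 18.71 W × 12.2 h × 30 d = 6,848 Wh = 6.848 kWh
heat pump: 3551 W × 8.1 h × 30 d = 862,893 Wh = 862.9 kWh
pool pump: 2210 W × 9.37 h × 30 d = 621,231 Wh = 621.2 kWh
Total energy = 67.62 + 577.4 + 6.848 + 862.9 + 621.2 = 2,136 kWh
Cost = 2,136 kWh × €0.0930 = €198.65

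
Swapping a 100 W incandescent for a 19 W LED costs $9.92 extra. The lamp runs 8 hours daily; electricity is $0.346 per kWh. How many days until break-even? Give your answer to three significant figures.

44.2 days

Power saved = 100 − 19 = 81 W
Daily energy saved = 81 W × 8 h = 648 Wh = 0.648 kWh
Daily savings = 0.648 × $0.346 = $0.2242
Payback = $9.92 / $0.2242 per day = 44.24 days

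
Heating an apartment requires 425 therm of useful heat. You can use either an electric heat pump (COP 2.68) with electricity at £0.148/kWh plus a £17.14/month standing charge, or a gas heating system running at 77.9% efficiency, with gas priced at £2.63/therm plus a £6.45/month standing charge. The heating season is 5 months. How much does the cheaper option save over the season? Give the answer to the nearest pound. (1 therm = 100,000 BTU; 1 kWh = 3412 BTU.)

£694

Heat load = 425 therm × 100,000 = 42,500,000 BTU
Gas: input = 42,500,000 / 0.779 = 54,557,125 BTU = 545.6 therm → 545.6 × £2.63 = £1,434.85; + 5 × £6.45 standing = £1,467.10
Heat pump: 42,500,000 BTU / 3412 = 12,460 kWh heat; / 2.68 = 4,648 kWh in → × £0.148 = £687.87; + 5 × £17.14 standing = £773.57
Difference = |£1,467.10 − £773.57| = £693.53 ≈ £694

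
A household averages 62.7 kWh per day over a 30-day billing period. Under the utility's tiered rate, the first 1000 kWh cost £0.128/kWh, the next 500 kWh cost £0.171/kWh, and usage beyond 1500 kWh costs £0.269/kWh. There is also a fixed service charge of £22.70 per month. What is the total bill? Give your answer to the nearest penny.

Usage = 62.7 kWh/day × 30 days = 1881 kWh
First 1000 kWh × £0.128 = £128.00
Next 500 kWh × £0.171 = £85.50
Remaining 381 kWh × £0.269 = £102.49
Energy charge = £315.99; + service £22.70 = £338.69

£338.69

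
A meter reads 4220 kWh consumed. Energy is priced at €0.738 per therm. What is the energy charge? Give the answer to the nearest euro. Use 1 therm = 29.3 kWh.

4220 kWh × (0.03413 therm/kWh) = 144 therm
Cost = 144 therm × €0.738/therm = €106.29 ≈ €106

€106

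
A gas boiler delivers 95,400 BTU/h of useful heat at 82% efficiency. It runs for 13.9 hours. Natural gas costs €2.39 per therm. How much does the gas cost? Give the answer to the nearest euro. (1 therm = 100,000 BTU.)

Heat delivered = 95,400 BTU/h × 13.9 h = 1,326,060 BTU
Gas input = 1,326,060 / 0.82 = 1,617,146 BTU
= 1,617,146 / 100,000 = 16.17 therm
Cost = 16.17 × €2.39/therm = €38.65 ≈ €39

€39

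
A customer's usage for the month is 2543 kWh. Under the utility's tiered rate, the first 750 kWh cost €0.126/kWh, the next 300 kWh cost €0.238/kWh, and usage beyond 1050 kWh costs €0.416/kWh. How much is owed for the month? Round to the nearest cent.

First 750 kWh × €0.126 = €94.50
Next 300 kWh × €0.238 = €71.40
Remaining 1493 kWh × €0.416 = €621.09
Total = €786.99

€786.99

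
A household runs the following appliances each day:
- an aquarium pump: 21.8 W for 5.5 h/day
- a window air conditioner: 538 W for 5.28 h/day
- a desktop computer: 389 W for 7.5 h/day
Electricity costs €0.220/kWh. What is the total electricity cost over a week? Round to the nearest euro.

€9

aquarium pump: 21.8 W × 5.5 h × 7 d = 839 Wh = 0.8393 kWh
window air conditioner: 538 W × 5.28 h × 7 d = 19,884 Wh = 19.88 kWh
desktop computer: 389 W × 7.5 h × 7 d = 20,422 Wh = 20.42 kWh
Total energy = 0.8393 + 19.88 + 20.42 = 41.15 kWh
Cost = 41.15 kWh × €0.220 = €9.05 ≈ €9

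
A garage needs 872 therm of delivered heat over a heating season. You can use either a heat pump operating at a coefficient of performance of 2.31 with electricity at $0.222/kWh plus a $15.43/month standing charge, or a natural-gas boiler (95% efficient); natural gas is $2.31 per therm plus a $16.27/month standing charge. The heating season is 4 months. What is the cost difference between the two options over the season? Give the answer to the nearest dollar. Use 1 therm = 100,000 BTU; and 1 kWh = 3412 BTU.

Heat load = 872 therm × 100,000 = 87,200,000 BTU
Gas: input = 87,200,000 / 0.95 = 91,789,474 BTU = 917.9 therm → 917.9 × $2.31 = $2,120.34; + 4 × $16.27 standing = $2,185.42
Heat pump: 87,200,000 BTU / 3412 = 25,560 kWh heat; / 2.31 = 11,060 kWh in → × $0.222 = $2,456.11; + 4 × $15.43 standing = $2,517.83
Difference = |$2,185.42 − $2,517.83| = $332.42 ≈ $332

$332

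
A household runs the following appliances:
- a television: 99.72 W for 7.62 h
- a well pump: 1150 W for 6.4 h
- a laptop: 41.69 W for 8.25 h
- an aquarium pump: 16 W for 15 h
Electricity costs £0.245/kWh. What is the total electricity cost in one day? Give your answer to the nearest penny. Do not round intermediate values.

£2.13

television: 99.72 W × 7.62 h = 760 Wh = 0.7599 kWh
well pump: 1150 W × 6.4 h = 7,360 Wh = 7.36 kWh
laptop: 41.69 W × 8.25 h = 344 Wh = 0.3439 kWh
aquarium pump: 16 W × 15 h = 240 Wh = 0.24 kWh
Total energy = 0.7599 + 7.36 + 0.3439 + 0.24 = 8.704 kWh
Cost = 8.704 kWh × £0.245 = £2.13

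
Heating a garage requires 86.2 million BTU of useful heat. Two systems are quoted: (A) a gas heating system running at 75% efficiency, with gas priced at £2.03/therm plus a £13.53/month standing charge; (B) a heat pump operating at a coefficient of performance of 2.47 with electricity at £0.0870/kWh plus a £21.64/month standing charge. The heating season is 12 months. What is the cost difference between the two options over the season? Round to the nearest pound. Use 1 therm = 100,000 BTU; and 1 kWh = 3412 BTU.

£1346

Heat load = 86.2 × 10⁶ BTU = 86,200,000 BTU
Gas: input = 86,200,000 / 0.75 = 114,933,333 BTU = 1,149 therm → 1,149 × £2.03 = £2,333.15; + 12 × £13.53 standing = £2,495.51
Heat pump: 86,200,000 BTU / 3412 = 25,260 kWh heat; / 2.47 = 10,230 kWh in → × £0.0870 = £889.86; + 12 × £21.64 standing = £1,149.54
Difference = |£2,495.51 − £1,149.54| = £1,345.97 ≈ £1346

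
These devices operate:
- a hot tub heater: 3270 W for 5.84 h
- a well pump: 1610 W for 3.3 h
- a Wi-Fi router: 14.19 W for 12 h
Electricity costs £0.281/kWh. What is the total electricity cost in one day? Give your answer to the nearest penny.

£6.91

hot tub heater: 3270 W × 5.84 h = 19,097 Wh = 19.1 kWh
well pump: 1610 W × 3.3 h = 5,313 Wh = 5.313 kWh
Wi-Fi router: 14.19 W × 12 h = 170 Wh = 0.1703 kWh
Total energy = 19.1 + 5.313 + 0.1703 = 24.58 kWh
Cost = 24.58 kWh × £0.281 = £6.91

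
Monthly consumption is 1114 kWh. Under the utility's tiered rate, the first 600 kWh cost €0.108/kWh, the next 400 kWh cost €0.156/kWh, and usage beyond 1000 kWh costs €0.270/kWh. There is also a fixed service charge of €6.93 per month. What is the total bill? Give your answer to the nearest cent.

First 600 kWh × €0.108 = €64.80
Next 400 kWh × €0.156 = €62.40
Remaining 114 kWh × €0.270 = €30.78
Energy charge = €157.98; + service €6.93 = €164.91

€164.91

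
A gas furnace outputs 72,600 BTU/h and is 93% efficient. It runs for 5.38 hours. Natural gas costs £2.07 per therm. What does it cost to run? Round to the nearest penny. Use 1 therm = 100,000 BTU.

Heat delivered = 72,600 BTU/h × 5.38 h = 390,588 BTU
Gas input = 390,588 / 0.93 = 419,987 BTU
= 419,987 / 100,000 = 4.2 therm
Cost = 4.2 × £2.07/therm = £8.69

£8.69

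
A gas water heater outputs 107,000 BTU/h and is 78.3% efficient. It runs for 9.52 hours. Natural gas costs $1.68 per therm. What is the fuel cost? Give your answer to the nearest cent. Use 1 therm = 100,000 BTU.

Heat delivered = 107,000 BTU/h × 9.52 h = 1,018,640 BTU
Gas input = 1,018,640 / 0.783 = 1,300,945 BTU
= 1,300,945 / 100,000 = 13.01 therm
Cost = 13.01 × $1.68/therm = $21.86

$21.86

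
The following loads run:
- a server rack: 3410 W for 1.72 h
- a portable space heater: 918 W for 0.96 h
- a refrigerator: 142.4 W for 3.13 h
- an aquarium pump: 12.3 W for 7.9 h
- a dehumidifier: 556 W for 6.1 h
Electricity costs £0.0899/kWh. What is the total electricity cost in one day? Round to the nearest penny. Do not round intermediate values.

£0.96

server rack: 3410 W × 1.72 h = 5,865 Wh = 5.865 kWh
portable space heater: 918 W × 0.96 h = 881 Wh = 0.8813 kWh
refrigerator: 142.4 W × 3.13 h = 446 Wh = 0.4457 kWh
aquarium pump: 12.3 W × 7.9 h = 97 Wh = 0.09717 kWh
dehumidifier: 556 W × 6.1 h = 3,392 Wh = 3.392 kWh
Total energy = 5.865 + 0.8813 + 0.4457 + 0.09717 + 3.392 = 10.68 kWh
Cost = 10.68 kWh × £0.0899 = £0.96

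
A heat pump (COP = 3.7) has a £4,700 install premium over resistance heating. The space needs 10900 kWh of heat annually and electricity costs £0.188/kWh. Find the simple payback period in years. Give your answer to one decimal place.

3.1 years

Resistance: 10900 kWh × £0.188 = £2,049.20/yr
Heat pump: 10900 / 3.7 = 2946 kWh in → × £0.188 = £553.84/yr
Annual savings = £1,495.36
Payback = £4,700 / £1,495.36 = 3.14 years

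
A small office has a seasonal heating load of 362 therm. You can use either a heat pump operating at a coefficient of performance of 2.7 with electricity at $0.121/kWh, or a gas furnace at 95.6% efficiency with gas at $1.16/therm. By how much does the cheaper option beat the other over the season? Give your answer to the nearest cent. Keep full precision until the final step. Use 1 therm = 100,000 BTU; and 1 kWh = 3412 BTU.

$36.22

Heat load = 362 therm × 100,000 = 36,200,000 BTU
Gas: input = 36,200,000 / 0.956 = 37,866,109 BTU = 378.7 therm → 378.7 × $1.16 = $439.25
Heat pump: 36,200,000 BTU / 3412 = 10,610 kWh heat; / 2.7 = 3,929 kWh in → × $0.121 = $475.47
Difference = |$439.25 − $475.47| = $36.22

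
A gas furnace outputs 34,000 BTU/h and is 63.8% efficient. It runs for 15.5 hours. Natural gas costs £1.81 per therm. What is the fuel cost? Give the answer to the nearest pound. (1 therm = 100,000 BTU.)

Heat delivered = 34,000 BTU/h × 15.5 h = 527,000 BTU
Gas input = 527,000 / 0.638 = 826,019 BTU
= 826,019 / 100,000 = 8.26 therm
Cost = 8.26 × £1.81/therm = £14.95 ≈ £15

£15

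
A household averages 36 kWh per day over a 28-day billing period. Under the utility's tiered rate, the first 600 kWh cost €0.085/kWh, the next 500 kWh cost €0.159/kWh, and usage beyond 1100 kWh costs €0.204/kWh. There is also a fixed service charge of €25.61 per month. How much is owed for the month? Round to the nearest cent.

€141.48

Usage = 36 kWh/day × 28 days = 1008 kWh
First 600 kWh × €0.085 = €51.00
Next 408 kWh × €0.159 = €64.87
Remaining tier: 0 kWh (not reached)
Energy charge = €115.87; + service €25.61 = €141.48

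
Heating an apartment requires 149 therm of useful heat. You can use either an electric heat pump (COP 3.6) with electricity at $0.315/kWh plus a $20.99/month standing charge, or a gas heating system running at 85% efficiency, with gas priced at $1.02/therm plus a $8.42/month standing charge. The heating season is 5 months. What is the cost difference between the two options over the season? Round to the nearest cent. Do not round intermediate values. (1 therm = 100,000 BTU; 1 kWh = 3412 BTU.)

Heat load = 149 therm × 100,000 = 14,900,000 BTU
Gas: input = 14,900,000 / 0.850 = 17,529,412 BTU = 175.3 therm → 175.3 × $1.02 = $178.80; + 5 × $8.42 standing = $220.90
Heat pump: 14,900,000 BTU / 3412 = 4,367 kWh heat; / 3.6 = 1,213 kWh in → × $0.315 = $382.11; + 5 × $20.99 standing = $487.06
Difference = |$220.90 − $487.06| = $266.16

$266.16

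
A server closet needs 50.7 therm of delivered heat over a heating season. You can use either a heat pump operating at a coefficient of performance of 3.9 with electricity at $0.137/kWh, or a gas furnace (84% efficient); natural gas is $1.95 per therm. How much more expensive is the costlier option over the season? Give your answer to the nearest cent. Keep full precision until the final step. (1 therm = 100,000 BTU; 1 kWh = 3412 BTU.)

Heat load = 50.7 therm × 100,000 = 5,070,000 BTU
Gas: input = 5,070,000 / 0.84 = 6,035,714 BTU = 60.36 therm → 60.36 × $1.95 = $117.70
Heat pump: 5,070,000 BTU / 3412 = 1,486 kWh heat; / 3.9 = 381 kWh in → × $0.137 = $52.20
Difference = |$117.70 − $52.20| = $65.50

$65.50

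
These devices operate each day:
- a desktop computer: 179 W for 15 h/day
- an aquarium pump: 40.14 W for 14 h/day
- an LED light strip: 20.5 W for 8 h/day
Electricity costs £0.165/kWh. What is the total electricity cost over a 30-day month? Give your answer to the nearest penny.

£16.88

desktop computer: 179 W × 15 h × 30 d = 80,550 Wh = 80.55 kWh
aquarium pump: 40.14 W × 14 h × 30 d = 16,859 Wh = 16.86 kWh
LED light strip: 20.5 W × 8 h × 30 d = 4,920 Wh = 4.92 kWh
Total energy = 80.55 + 16.86 + 4.92 = 102.3 kWh
Cost = 102.3 kWh × £0.165 = £16.88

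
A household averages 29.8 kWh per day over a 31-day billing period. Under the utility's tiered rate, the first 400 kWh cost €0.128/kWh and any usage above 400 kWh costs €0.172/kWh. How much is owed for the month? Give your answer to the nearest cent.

Usage = 29.8 kWh/day × 31 days = 923.8 kWh
First 400 kWh × €0.128 = €51.20
Remaining 523.8 kWh × €0.172 = €90.09
Total = €141.29

€141.29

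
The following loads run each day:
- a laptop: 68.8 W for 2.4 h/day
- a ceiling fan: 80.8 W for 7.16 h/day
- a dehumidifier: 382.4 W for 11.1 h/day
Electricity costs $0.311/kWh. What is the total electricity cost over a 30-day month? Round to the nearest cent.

laptop: 68.8 W × 2.4 h × 30 d = 4,954 Wh = 4.954 kWh
ceiling fan: 80.8 W × 7.16 h × 30 d = 17,356 Wh = 17.36 kWh
dehumidifier: 382.4 W × 11.1 h × 30 d = 127,339 Wh = 127.3 kWh
Total energy = 4.954 + 17.36 + 127.3 = 149.6 kWh
Cost = 149.6 kWh × $0.311 = $46.54

$46.54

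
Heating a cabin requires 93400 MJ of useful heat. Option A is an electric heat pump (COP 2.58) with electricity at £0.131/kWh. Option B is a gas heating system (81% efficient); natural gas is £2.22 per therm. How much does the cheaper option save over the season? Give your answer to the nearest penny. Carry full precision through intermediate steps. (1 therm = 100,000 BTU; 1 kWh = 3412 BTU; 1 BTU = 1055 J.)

Heat load = 93400 MJ = 93,400,000,000 J / 1055 = 88,530,806 BTU
Gas: input = 88,530,806 / 0.81 = 109,297,291 BTU = 1,093 therm → 1,093 × £2.22 = £2,426.40
Heat pump: 88,530,806 BTU / 3412 = 25,950 kWh heat; / 2.58 = 10,060 kWh in → × £0.131 = £1,317.46
Difference = |£2,426.40 − £1,317.46| = £1,108.94

£1108.94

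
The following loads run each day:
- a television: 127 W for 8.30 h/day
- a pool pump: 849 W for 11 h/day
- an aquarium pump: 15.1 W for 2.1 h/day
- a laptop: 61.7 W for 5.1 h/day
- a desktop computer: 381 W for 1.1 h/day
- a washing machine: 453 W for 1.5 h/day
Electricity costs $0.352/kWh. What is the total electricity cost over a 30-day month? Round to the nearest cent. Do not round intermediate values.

$125.01

television: 127 W × 8.30 h × 30 d = 31,623 Wh = 31.62 kWh
pool pump: 849 W × 11 h × 30 d = 280,170 Wh = 280.2 kWh
aquarium pump: 15.1 W × 2.1 h × 30 d = 951 Wh = 0.9513 kWh
laptop: 61.7 W × 5.1 h × 30 d = 9,440 Wh = 9.44 kWh
desktop computer: 381 W × 1.1 h × 30 d = 12,573 Wh = 12.57 kWh
washing machine: 453 W × 1.5 h × 30 d = 20,385 Wh = 20.39 kWh
Total energy = 31.62 + 280.2 + 0.9513 + 9.44 + 12.57 + 20.39 = 355.1 kWh
Cost = 355.1 kWh × $0.352 = $125.01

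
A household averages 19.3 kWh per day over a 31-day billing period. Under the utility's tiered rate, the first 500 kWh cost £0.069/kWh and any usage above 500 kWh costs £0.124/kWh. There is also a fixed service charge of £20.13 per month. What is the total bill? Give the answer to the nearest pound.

£67

Usage = 19.3 kWh/day × 31 days = 598.3 kWh
First 500 kWh × £0.069 = £34.50
Remaining 98.3 kWh × £0.124 = £12.19
Energy charge = £46.69; + service £20.13 = £66.82 ≈ £67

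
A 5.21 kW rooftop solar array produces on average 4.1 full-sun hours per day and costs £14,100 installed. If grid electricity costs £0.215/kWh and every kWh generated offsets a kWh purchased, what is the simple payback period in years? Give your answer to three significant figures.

8.41 years

Daily generation = 5.21 kW × 4.1 h = 21.36 kWh
Annual generation = 21.36 × 365 = 7796.8 kWh
Annual savings = 7796.8 × £0.215 = £1,676.30
Payback = £14,100 / £1,676.30 = 8.41 years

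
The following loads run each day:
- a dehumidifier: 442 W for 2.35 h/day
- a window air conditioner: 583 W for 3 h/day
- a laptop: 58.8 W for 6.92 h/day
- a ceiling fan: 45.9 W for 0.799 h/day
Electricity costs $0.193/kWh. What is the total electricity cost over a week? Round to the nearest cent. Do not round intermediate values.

$4.37

dehumidifier: 442 W × 2.35 h × 7 d = 7,271 Wh = 7.271 kWh
window air conditioner: 583 W × 3 h × 7 d = 12,243 Wh = 12.24 kWh
laptop: 58.8 W × 6.92 h × 7 d = 2,848 Wh = 2.848 kWh
ceiling fan: 45.9 W × 0.799 h × 7 d = 257 Wh = 0.2567 kWh
Total energy = 7.271 + 12.24 + 2.848 + 0.2567 = 22.62 kWh
Cost = 22.62 kWh × $0.193 = $4.37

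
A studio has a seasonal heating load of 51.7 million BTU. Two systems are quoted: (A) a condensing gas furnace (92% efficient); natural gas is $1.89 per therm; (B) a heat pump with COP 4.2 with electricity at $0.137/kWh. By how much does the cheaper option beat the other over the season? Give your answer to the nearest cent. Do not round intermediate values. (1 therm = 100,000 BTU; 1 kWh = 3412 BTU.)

$567.84

Heat load = 51.7 × 10⁶ BTU = 51,700,000 BTU
Gas: input = 51,700,000 / 0.92 = 56,195,652 BTU = 562 therm → 562 × $1.89 = $1,062.10
Heat pump: 51,700,000 BTU / 3412 = 15,150 kWh heat; / 4.2 = 3,608 kWh in → × $0.137 = $494.26
Difference = |$1,062.10 − $494.26| = $567.84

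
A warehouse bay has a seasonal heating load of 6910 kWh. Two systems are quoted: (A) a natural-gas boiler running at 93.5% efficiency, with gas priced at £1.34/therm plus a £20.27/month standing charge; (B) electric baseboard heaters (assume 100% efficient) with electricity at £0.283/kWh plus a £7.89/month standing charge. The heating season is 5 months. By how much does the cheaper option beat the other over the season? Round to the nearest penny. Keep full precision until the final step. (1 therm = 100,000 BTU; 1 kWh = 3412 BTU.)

Heat load = 6910 kWh × 3412 = 23,576,920 BTU
Gas: input = 23,576,920 / 0.935 = 25,215,957 BTU = 252.2 therm → 252.2 × £1.34 = £337.89; + 5 × £20.27 standing = £439.24
Electric: 23,576,920 BTU / 3412 = 6,910 kWh → × £0.283 = £1,955.53; + 5 × £7.89 standing = £1,994.98
Difference = |£439.24 − £1,994.98| = £1,555.74

£1555.74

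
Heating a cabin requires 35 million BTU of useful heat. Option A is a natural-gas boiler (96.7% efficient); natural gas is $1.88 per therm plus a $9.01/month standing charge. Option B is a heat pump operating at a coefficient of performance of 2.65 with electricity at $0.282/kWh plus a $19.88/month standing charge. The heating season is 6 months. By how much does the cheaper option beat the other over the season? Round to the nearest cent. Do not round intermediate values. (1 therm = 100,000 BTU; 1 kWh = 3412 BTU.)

$476.36

Heat load = 35 × 10⁶ BTU = 35,000,000 BTU
Gas: input = 35,000,000 / 0.967 = 36,194,416 BTU = 361.9 therm → 361.9 × $1.88 = $680.46; + 6 × $9.01 standing = $734.52
Heat pump: 35,000,000 BTU / 3412 = 10,260 kWh heat; / 2.65 = 3,871 kWh in → × $0.282 = $1,091.60; + 6 × $19.88 standing = $1,210.88
Difference = |$734.52 − $1,210.88| = $476.36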